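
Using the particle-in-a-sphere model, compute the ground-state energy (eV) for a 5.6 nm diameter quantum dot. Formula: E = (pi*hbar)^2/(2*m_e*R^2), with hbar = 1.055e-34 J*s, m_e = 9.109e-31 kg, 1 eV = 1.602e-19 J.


Radius R = 5.6/2 = 2.8 nm = 2.8e-09 m
E = (pi * 1.055e-34)^2 / (2 * 9.109e-31 * (2.8e-09)^2)
E(J) = 7.69109e-21
E = E(J) / 1.602e-19 = 0.048 eV

0.048


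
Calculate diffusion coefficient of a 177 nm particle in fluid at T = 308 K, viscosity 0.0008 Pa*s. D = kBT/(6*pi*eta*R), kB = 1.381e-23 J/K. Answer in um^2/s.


Radius R = 177/2 = 88.5 nm = 8.85e-08 m
D = kB*T / (6*pi*eta*R)
D = 1.381e-23 * 308 / (6 * pi * 0.0008 * 8.85e-08)
D = 3.18721e-12 m^2/s = 3.187 um^2/s

3.187


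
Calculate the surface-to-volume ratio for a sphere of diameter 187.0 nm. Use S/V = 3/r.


Radius r = 187.0/2 = 93.5 nm
S/V = 3 / r = 3 / 93.5
S/V = 0.0321 nm^-1

0.0321


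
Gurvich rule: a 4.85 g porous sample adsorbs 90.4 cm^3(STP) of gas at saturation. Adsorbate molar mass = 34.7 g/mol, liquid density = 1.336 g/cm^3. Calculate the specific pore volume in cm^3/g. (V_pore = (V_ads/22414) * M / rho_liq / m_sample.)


Moles adsorbed n = V_ads / 22414 = 90.4 / 22414 = 4.033194e-03 mol
Liquid volume V_liq = n * M / rho_liq = 4.033194e-03 * 34.7 / 1.336 = 0.10475 cm^3
Specific pore volume V_pore = V_liq / m_sample = 0.10475 / 4.85
V_pore = 0.0216 cm^3/g

0.0216


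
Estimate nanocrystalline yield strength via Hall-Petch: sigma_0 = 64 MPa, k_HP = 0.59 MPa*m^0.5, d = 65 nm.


d = 65 nm = 6.5e-08 m
sqrt(d) = 0.000254951
Hall-Petch contribution = k / sqrt(d) = 0.59 / 0.000254951 = 2314.2 MPa
sigma = sigma_0 + k/sqrt(d) = 64 + 2314.2 = 2378.2 MPa

2378.2


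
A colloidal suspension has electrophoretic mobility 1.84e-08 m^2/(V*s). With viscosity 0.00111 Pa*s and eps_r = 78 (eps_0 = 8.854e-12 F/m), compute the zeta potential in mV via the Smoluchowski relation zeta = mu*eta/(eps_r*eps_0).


Smoluchowski equation: zeta = mu * eta / (eps_r * eps_0)
zeta = 1.84e-08 * 0.00111 / (78 * 8.854e-12)
zeta = 0.029574 V = 29.57 mV

29.57


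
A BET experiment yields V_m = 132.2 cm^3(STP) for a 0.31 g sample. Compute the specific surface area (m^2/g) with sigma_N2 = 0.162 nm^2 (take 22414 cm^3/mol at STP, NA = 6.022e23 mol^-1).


Number of moles in monolayer = V_m / 22414 = 132.2 / 22414 = 0.0058981
Number of molecules = moles * NA = 0.0058981 * 6.022e23
SA = molecules * sigma / mass
SA = (132.2 / 22414) * 6.022e23 * 0.162e-18 / 0.31
SA = 1856.1 m^2/g

1856.1


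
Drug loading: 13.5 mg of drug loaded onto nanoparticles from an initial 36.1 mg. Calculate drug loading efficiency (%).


Drug loading efficiency = (drug loaded / drug initial) * 100
DLE = 13.5 / 36.1 * 100
DLE = 0.374 * 100
DLE = 37.4%

37.4


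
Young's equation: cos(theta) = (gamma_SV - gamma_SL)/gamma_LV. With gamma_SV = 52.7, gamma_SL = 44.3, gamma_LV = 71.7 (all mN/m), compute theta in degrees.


cos(theta) = (gamma_SV - gamma_SL) / gamma_LV
cos(theta) = (52.7 - 44.3) / 71.7
cos(theta) = 0.117155
theta = arccos(0.117155) = 83.27 degrees

83.27


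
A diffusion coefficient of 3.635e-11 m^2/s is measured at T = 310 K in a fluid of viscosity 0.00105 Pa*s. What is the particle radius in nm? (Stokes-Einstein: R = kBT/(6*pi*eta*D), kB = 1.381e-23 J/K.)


Stokes-Einstein: R = kB*T / (6*pi*eta*D)
R = 1.381e-23 * 310 / (6 * pi * 0.00105 * 3.635e-11)
R = 5.9506e-09 m = 5.95 nm

5.95


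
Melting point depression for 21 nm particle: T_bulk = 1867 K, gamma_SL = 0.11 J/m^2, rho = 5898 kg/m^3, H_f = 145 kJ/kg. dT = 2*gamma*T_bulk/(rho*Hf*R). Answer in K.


Radius R = 21/2 = 10.5 nm = 1.05e-08 m
Convert H_f = 145 kJ/kg = 145000 J/kg
dT = 2 * gamma_SL * T_bulk / (rho * H_f * R)
dT = 2 * 0.11 * 1867 / (5898 * 145000 * 1.05e-08)
dT = 45.7 K

45.7


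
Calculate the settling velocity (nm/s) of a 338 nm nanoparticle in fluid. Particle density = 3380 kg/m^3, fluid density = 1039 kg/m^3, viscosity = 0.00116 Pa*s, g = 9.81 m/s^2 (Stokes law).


Radius R = 338/2 nm = 1.69e-07 m
Density difference = 3380 - 1039 = 2341 kg/m^3
v = 2 * R^2 * (rho_p - rho_f) * g / (9 * eta)
v = 2 * (1.69e-07)^2 * 2341 * 9.81 / (9 * 0.00116)
v = 1.25653e-07 m/s = 125.6531 nm/s

125.6531


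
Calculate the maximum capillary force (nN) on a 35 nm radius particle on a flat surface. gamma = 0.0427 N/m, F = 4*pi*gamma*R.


Convert radius: R = 35 nm = 3.5e-08 m
F = 4 * pi * gamma * R
F = 4 * pi * 0.0427 * 3.5e-08
F = 1.87804e-08 N = 18.7804 nN

18.7804


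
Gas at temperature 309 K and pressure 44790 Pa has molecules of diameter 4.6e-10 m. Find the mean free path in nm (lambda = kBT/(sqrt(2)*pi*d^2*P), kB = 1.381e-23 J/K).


Mean free path: lambda = kB*T / (sqrt(2) * pi * d^2 * P)
lambda = 1.381e-23 * 309 / (sqrt(2) * pi * (4.6e-10)^2 * 44790)
lambda = 1.01342e-07 m
lambda = 101.34 nm

101.34


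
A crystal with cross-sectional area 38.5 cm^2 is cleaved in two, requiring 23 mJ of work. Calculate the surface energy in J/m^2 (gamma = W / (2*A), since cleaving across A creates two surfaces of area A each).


Convert: A = 38.5 cm^2 = 0.00385 m^2, W = 23 mJ = 0.023 J
Cleaving exposes two faces of area A, so total new surface = 2*A and gamma = W / (2*A)
gamma = 0.023 / (2 * 0.00385)
gamma = 2.987 J/m^2

2.987


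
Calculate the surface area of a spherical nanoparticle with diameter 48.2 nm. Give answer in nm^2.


Radius r = 48.2/2 = 24.1 nm
Surface area SA = 4 * pi * r^2
SA = 4 * pi * (24.1)^2
SA = 7298.67 nm^2

7298.67


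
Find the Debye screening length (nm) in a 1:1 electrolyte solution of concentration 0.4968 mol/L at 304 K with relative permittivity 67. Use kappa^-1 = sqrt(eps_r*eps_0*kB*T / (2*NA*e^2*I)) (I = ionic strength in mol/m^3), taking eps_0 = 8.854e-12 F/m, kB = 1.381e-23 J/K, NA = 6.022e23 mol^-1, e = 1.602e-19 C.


Ionic strength I = 0.4968 * 1^2 * 1000 = 496.8 mol/m^3
kappa^-1 = sqrt(67 * 8.854e-12 * 1.381e-23 * 304 / (2 * 6.022e23 * (1.602e-19)^2 * 496.8))
kappa^-1 = 0.403 nm

0.403


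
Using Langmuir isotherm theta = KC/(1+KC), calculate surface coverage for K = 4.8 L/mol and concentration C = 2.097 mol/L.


Langmuir isotherm: theta = K*C / (1 + K*C)
K*C = 4.8 * 2.097 = 10.0656
theta = 10.0656 / (1 + 10.0656) = 10.0656 / 11.0656
theta = 0.9096

0.9096


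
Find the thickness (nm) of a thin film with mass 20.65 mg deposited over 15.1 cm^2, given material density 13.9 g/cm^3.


Convert: m = 20.65 mg = 2.0650e-05 kg, A = 15.1 cm^2 = 1.5100e-03 m^2, rho = 13.9 g/cm^3 = 13900 kg/m^3
t = m / (A * rho)
t = 2.0650e-05 / (1.5100e-03 * 13900)
t = 9.8385e-07 m = 983.8 nm

983.8


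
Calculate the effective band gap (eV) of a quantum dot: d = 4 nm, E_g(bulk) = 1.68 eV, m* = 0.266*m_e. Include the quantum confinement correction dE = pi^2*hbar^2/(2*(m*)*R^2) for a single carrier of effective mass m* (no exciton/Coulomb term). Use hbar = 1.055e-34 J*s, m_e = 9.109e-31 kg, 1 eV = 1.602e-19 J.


Radius R = 4/2 nm = 2e-09 m
Confinement energy dE = pi^2 * hbar^2 / (2 * m_eff * m_e * R^2)
dE = pi^2 * (1.055e-34)^2 / (2 * 0.266 * 9.109e-31 * (2e-09)^2) J, divided by 1.602e-19 J/eV
dE = 0.3538 eV
Total band gap = E_g(bulk) + dE = 1.68 + 0.3538 = 2.0338 eV

2.0338


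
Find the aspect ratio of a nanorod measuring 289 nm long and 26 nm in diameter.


Aspect ratio AR = length / diameter
AR = 289 / 26
AR = 11.12

11.12


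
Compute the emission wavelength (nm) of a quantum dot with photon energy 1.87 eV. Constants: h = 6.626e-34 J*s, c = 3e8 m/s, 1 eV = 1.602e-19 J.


Convert energy: E = 1.87 eV = 1.87 * 1.602e-19 = 2.99574e-19 J
lambda = h*c / E = 6.626e-34 * 3e8 / 2.99574e-19
lambda = 6.63542e-07 m = 663.5 nm

663.5


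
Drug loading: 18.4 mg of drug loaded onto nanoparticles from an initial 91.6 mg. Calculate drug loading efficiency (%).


Drug loading efficiency = (drug loaded / drug initial) * 100
DLE = 18.4 / 91.6 * 100
DLE = 0.2009 * 100
DLE = 20.09%

20.09


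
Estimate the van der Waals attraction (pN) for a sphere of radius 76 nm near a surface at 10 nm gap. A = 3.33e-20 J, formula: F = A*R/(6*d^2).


Convert to SI: R = 76 nm = 7.6e-08 m, d = 10 nm = 1e-08 m
F = A * R / (6 * d^2)
F = 3.33e-20 * 7.6e-08 / (6 * (1e-08)^2)
F = 4.218e-12 N = 4.218 pN

4.218


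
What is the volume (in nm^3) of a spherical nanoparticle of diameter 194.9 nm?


Radius r = 194.9/2 = 97.45 nm
Volume V = (4/3) * pi * r^3
V = (4/3) * pi * (97.45)^3
V = 3876449.58 nm^3

3876449.58


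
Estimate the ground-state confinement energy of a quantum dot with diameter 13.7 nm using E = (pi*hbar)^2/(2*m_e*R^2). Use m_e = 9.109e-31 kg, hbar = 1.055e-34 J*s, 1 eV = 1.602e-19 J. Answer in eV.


Radius R = 13.7/2 = 6.85 nm = 6.85e-09 m
E = (pi * 1.055e-34)^2 / (2 * 9.109e-31 * (6.85e-09)^2)
E(J) = 1.28506e-21
E = E(J) / 1.602e-19 = 0.008 eV

0.008


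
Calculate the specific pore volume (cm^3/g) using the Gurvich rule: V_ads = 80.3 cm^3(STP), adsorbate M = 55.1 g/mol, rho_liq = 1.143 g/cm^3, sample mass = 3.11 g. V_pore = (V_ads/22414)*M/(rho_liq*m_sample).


Moles adsorbed n = V_ads / 22414 = 80.3 / 22414 = 3.582582e-03 mol
Liquid volume V_liq = n * M / rho_liq = 3.582582e-03 * 55.1 / 1.143 = 0.17270 cm^3
Specific pore volume V_pore = V_liq / m_sample = 0.17270 / 3.11
V_pore = 0.0555 cm^3/g

0.0555


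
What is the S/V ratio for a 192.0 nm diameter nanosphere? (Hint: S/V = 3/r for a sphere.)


Radius r = 192.0/2 = 96 nm
S/V = 3 / r = 3 / 96
S/V = 0.0312 nm^-1

0.0312


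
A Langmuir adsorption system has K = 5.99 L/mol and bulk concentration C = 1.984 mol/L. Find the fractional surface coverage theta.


Langmuir isotherm: theta = K*C / (1 + K*C)
K*C = 5.99 * 1.984 = 11.88416
theta = 11.88416 / (1 + 11.88416) = 11.88416 / 12.88416
theta = 0.9224

0.9224


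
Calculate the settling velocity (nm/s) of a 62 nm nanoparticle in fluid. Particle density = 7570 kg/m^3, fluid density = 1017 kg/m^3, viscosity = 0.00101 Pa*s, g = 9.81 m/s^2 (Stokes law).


Radius R = 62/2 nm = 3.1e-08 m
Density difference = 7570 - 1017 = 6553 kg/m^3
v = 2 * R^2 * (rho_p - rho_f) * g / (9 * eta)
v = 2 * (3.1e-08)^2 * 6553 * 9.81 / (9 * 0.00101)
v = 1.35925e-08 m/s = 13.5925 nm/s

13.5925


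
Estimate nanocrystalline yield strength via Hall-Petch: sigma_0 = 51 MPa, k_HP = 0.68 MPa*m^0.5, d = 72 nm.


d = 72 nm = 7.2e-08 m
sqrt(d) = 0.0002683282
Hall-Petch contribution = k / sqrt(d) = 0.68 / 0.0002683282 = 2534.2 MPa
sigma = sigma_0 + k/sqrt(d) = 51 + 2534.2 = 2585.2 MPa

2585.2


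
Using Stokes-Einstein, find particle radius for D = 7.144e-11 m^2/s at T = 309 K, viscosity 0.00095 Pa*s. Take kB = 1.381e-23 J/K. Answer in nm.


Stokes-Einstein: R = kB*T / (6*pi*eta*D)
R = 1.381e-23 * 309 / (6 * pi * 0.00095 * 7.144e-11)
R = 3.33569e-09 m = 3.34 nm

3.34


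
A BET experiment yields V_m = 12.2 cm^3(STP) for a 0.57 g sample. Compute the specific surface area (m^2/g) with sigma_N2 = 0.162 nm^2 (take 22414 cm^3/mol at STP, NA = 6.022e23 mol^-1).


Number of moles in monolayer = V_m / 22414 = 12.2 / 22414 = 0.0005443
Number of molecules = moles * NA = 0.0005443 * 6.022e23
SA = molecules * sigma / mass
SA = (12.2 / 22414) * 6.022e23 * 0.162e-18 / 0.57
SA = 93.2 m^2/g

93.2


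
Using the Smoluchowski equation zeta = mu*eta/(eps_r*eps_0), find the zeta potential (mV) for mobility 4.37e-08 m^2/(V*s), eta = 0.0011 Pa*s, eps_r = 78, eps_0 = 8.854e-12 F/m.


Smoluchowski equation: zeta = mu * eta / (eps_r * eps_0)
zeta = 4.37e-08 * 0.0011 / (78 * 8.854e-12)
zeta = 0.069605 V = 69.6 mV

69.6


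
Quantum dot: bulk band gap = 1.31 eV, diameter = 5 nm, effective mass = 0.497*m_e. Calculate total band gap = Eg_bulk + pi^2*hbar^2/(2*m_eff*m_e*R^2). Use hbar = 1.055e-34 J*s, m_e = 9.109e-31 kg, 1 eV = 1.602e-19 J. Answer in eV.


Radius R = 5/2 nm = 2.5e-09 m
Confinement energy dE = pi^2 * hbar^2 / (2 * m_eff * m_e * R^2)
dE = pi^2 * (1.055e-34)^2 / (2 * 0.497 * 9.109e-31 * (2.5e-09)^2) J, divided by 1.602e-19 J/eV
dE = 0.1212 eV
Total band gap = E_g(bulk) + dE = 1.31 + 0.1212 = 1.4312 eV

1.4312


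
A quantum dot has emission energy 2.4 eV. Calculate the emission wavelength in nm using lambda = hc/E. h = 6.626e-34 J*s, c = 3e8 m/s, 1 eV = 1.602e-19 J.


Convert energy: E = 2.4 eV = 2.4 * 1.602e-19 = 3.8448e-19 J
lambda = h*c / E = 6.626e-34 * 3e8 / 3.8448e-19
lambda = 5.1701e-07 m = 517.0 nm

517.0


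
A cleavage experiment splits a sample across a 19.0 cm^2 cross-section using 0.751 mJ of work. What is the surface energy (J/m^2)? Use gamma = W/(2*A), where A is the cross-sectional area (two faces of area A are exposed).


Convert: A = 19.0 cm^2 = 0.0019 m^2, W = 0.751 mJ = 0.000751 J
Cleaving exposes two faces of area A, so total new surface = 2*A and gamma = W / (2*A)
gamma = 0.000751 / (2 * 0.0019)
gamma = 0.198 J/m^2

0.198


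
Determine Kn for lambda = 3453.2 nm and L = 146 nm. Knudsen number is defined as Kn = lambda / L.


Knudsen number Kn = lambda / L
Kn = 3453.2 / 146
Kn = 23.6521

23.6521


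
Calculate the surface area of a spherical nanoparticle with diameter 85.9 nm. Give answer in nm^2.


Radius r = 85.9/2 = 42.95 nm
Surface area SA = 4 * pi * r^2
SA = 4 * pi * (42.95)^2
SA = 23181.22 nm^2

23181.22


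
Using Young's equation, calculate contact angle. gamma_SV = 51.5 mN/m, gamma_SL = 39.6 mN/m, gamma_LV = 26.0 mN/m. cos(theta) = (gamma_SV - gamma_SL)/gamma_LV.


cos(theta) = (gamma_SV - gamma_SL) / gamma_LV
cos(theta) = (51.5 - 39.6) / 26.0
cos(theta) = 0.457692
theta = arccos(0.457692) = 62.76 degrees

62.76


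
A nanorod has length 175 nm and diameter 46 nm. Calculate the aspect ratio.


Aspect ratio AR = length / diameter
AR = 175 / 46
AR = 3.8

3.8


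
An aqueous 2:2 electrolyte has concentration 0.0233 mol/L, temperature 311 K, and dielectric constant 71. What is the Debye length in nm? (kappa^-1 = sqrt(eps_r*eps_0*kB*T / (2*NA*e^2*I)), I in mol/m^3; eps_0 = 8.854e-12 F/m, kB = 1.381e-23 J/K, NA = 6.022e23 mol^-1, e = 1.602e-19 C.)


Ionic strength I = 0.0233 * 2^2 * 1000 = 93.2 mol/m^3
kappa^-1 = sqrt(71 * 8.854e-12 * 1.381e-23 * 311 / (2 * 6.022e23 * (1.602e-19)^2 * 93.2))
kappa^-1 = 0.968 nm

0.968


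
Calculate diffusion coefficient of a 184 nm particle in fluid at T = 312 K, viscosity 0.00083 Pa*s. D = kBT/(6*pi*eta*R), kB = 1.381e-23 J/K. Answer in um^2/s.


Radius R = 184/2 = 92 nm = 9.2e-08 m
D = kB*T / (6*pi*eta*R)
D = 1.381e-23 * 312 / (6 * pi * 0.00083 * 9.2e-08)
D = 2.99351e-12 m^2/s = 2.994 um^2/s

2.994


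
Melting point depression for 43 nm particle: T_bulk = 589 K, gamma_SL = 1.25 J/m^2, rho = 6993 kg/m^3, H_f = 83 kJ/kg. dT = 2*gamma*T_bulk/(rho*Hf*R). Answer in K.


Radius R = 43/2 = 21.5 nm = 2.15e-08 m
Convert H_f = 83 kJ/kg = 83000 J/kg
dT = 2 * gamma_SL * T_bulk / (rho * H_f * R)
dT = 2 * 1.25 * 589 / (6993 * 83000 * 2.15e-08)
dT = 118.0 K

118.0


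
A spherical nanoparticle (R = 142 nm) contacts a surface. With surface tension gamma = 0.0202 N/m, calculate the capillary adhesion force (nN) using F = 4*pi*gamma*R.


Convert radius: R = 142 nm = 1.42e-07 m
F = 4 * pi * gamma * R
F = 4 * pi * 0.0202 * 1.42e-07
F = 3.60454e-08 N = 36.0454 nN

36.0454


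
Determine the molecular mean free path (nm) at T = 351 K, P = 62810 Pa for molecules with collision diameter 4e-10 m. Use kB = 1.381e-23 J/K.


Mean free path: lambda = kB*T / (sqrt(2) * pi * d^2 * P)
lambda = 1.381e-23 * 351 / (sqrt(2) * pi * (4e-10)^2 * 62810)
lambda = 1.08564e-07 m
lambda = 108.56 nm

108.56


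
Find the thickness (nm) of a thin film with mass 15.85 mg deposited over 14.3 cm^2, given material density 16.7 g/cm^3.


Convert: m = 15.85 mg = 1.5850e-05 kg, A = 14.3 cm^2 = 1.4300e-03 m^2, rho = 16.7 g/cm^3 = 16700 kg/m^3
t = m / (A * rho)
t = 1.5850e-05 / (1.4300e-03 * 16700)
t = 6.6371e-07 m = 663.7 nm

663.7


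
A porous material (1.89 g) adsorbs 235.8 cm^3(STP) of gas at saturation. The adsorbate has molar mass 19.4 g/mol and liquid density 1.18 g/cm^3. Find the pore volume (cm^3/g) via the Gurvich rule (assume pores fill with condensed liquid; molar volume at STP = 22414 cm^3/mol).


Moles adsorbed n = V_ads / 22414 = 235.8 / 22414 = 1.052021e-02 mol
Liquid volume V_liq = n * M / rho_liq = 1.052021e-02 * 19.4 / 1.18 = 0.17296 cm^3
Specific pore volume V_pore = V_liq / m_sample = 0.17296 / 1.89
V_pore = 0.0915 cm^3/g

0.0915


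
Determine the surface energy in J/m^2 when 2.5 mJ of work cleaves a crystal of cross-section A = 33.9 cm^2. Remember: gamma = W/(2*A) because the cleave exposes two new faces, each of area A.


Convert: A = 33.9 cm^2 = 0.00339 m^2, W = 2.5 mJ = 0.0025 J
Cleaving exposes two faces of area A, so total new surface = 2*A and gamma = W / (2*A)
gamma = 0.0025 / (2 * 0.00339)
gamma = 0.369 J/m^2

0.369


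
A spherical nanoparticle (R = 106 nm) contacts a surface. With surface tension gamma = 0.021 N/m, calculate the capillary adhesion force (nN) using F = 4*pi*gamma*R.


Convert radius: R = 106 nm = 1.06e-07 m
F = 4 * pi * gamma * R
F = 4 * pi * 0.021 * 1.06e-07
F = 2.79727e-08 N = 27.9727 nN

27.9727


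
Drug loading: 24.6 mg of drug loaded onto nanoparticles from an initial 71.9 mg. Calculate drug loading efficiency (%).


Drug loading efficiency = (drug loaded / drug initial) * 100
DLE = 24.6 / 71.9 * 100
DLE = 0.3421 * 100
DLE = 34.21%

34.21


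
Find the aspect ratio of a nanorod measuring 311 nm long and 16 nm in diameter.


Aspect ratio AR = length / diameter
AR = 311 / 16
AR = 19.44

19.44


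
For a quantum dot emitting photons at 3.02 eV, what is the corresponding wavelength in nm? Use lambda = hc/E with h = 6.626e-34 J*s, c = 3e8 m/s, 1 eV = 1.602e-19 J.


Convert energy: E = 3.02 eV = 3.02 * 1.602e-19 = 4.83804e-19 J
lambda = h*c / E = 6.626e-34 * 3e8 / 4.83804e-19
lambda = 4.10869e-07 m = 410.9 nm

410.9


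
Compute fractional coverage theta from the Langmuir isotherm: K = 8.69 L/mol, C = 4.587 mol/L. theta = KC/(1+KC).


Langmuir isotherm: theta = K*C / (1 + K*C)
K*C = 8.69 * 4.587 = 39.86103
theta = 39.86103 / (1 + 39.86103) = 39.86103 / 40.86103
theta = 0.9755

0.9755


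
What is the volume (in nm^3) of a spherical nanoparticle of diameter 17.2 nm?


Radius r = 17.2/2 = 8.6 nm
Volume V = (4/3) * pi * r^3
V = (4/3) * pi * (8.6)^3
V = 2664.31 nm^3

2664.31


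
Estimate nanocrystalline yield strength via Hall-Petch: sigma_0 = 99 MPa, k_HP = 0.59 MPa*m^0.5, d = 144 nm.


d = 144 nm = 1.44e-07 m
sqrt(d) = 0.0003794733
Hall-Petch contribution = k / sqrt(d) = 0.59 / 0.0003794733 = 1554.8 MPa
sigma = sigma_0 + k/sqrt(d) = 99 + 1554.8 = 1653.8 MPa

1653.8


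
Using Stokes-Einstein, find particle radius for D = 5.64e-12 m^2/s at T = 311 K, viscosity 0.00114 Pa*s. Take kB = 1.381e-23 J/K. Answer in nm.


Stokes-Einstein: R = kB*T / (6*pi*eta*D)
R = 1.381e-23 * 311 / (6 * pi * 0.00114 * 5.64e-12)
R = 3.5438e-08 m = 35.44 nm

35.44


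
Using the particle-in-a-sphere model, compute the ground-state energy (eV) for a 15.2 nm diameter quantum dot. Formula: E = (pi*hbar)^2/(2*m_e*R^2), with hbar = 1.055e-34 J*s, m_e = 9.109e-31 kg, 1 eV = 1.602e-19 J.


Radius R = 15.2/2 = 7.6 nm = 7.6e-09 m
E = (pi * 1.055e-34)^2 / (2 * 9.109e-31 * (7.6e-09)^2)
E(J) = 1.04394e-21
E = E(J) / 1.602e-19 = 0.0065 eV

0.0065


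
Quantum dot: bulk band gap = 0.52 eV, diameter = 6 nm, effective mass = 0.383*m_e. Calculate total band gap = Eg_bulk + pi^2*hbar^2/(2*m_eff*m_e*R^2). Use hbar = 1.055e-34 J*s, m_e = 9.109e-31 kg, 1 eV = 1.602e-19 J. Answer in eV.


Radius R = 6/2 nm = 3e-09 m
Confinement energy dE = pi^2 * hbar^2 / (2 * m_eff * m_e * R^2)
dE = pi^2 * (1.055e-34)^2 / (2 * 0.383 * 9.109e-31 * (3e-09)^2) J, divided by 1.602e-19 J/eV
dE = 0.1092 eV
Total band gap = E_g(bulk) + dE = 0.52 + 0.1092 = 0.6292 eV

0.6292


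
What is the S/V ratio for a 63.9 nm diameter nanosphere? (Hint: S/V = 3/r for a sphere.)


Radius r = 63.9/2 = 31.95 nm
S/V = 3 / r = 3 / 31.95
S/V = 0.0939 nm^-1

0.0939


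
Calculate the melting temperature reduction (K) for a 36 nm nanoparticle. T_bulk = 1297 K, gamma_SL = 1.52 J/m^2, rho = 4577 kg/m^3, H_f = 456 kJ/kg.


Radius R = 36/2 = 18 nm = 1.8e-08 m
Convert H_f = 456 kJ/kg = 456000 J/kg
dT = 2 * gamma_SL * T_bulk / (rho * H_f * R)
dT = 2 * 1.52 * 1297 / (4577 * 456000 * 1.8e-08)
dT = 105.0 K

105.0


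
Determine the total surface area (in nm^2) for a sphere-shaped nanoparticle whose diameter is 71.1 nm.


Radius r = 71.1/2 = 35.55 nm
Surface area SA = 4 * pi * r^2
SA = 4 * pi * (35.55)^2
SA = 15881.41 nm^2

15881.41


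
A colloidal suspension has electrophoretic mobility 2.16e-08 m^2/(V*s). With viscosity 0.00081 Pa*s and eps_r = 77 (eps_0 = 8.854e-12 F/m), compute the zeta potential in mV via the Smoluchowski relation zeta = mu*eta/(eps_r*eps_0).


Smoluchowski equation: zeta = mu * eta / (eps_r * eps_0)
zeta = 2.16e-08 * 0.00081 / (77 * 8.854e-12)
zeta = 0.025663 V = 25.66 mV

25.66


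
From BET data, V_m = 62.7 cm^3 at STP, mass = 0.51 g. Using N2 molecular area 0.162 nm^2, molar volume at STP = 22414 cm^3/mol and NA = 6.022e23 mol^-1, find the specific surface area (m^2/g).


Number of moles in monolayer = V_m / 22414 = 62.7 / 22414 = 0.00279736
Number of molecules = moles * NA = 0.00279736 * 6.022e23
SA = molecules * sigma / mass
SA = (62.7 / 22414) * 6.022e23 * 0.162e-18 / 0.51
SA = 535.1 m^2/g

535.1


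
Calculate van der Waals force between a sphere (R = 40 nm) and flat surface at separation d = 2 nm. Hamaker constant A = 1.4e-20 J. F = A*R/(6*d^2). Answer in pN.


Convert to SI: R = 40 nm = 4e-08 m, d = 2 nm = 2e-09 m
F = A * R / (6 * d^2)
F = 1.4e-20 * 4e-08 / (6 * (2e-09)^2)
F = 2.33333e-11 N = 23.333 pN

23.333


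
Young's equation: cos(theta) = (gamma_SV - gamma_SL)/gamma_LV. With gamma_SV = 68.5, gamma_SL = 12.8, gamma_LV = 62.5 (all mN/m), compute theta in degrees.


cos(theta) = (gamma_SV - gamma_SL) / gamma_LV
cos(theta) = (68.5 - 12.8) / 62.5
cos(theta) = 0.8912
theta = arccos(0.8912) = 26.98 degrees

26.98


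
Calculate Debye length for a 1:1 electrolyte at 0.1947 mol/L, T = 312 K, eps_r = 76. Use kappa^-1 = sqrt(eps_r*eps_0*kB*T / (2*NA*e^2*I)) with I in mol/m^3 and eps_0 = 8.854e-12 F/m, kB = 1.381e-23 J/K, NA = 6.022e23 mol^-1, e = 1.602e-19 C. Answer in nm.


Ionic strength I = 0.1947 * 1^2 * 1000 = 194.7 mol/m^3
kappa^-1 = sqrt(76 * 8.854e-12 * 1.381e-23 * 312 / (2 * 6.022e23 * (1.602e-19)^2 * 194.7))
kappa^-1 = 0.694 nm

0.694


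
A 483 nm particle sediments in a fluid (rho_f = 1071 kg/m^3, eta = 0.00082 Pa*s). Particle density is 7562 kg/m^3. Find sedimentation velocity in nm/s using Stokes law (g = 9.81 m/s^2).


Radius R = 483/2 nm = 2.415e-07 m
Density difference = 7562 - 1071 = 6491 kg/m^3
v = 2 * R^2 * (rho_p - rho_f) * g / (9 * eta)
v = 2 * (2.415e-07)^2 * 6491 * 9.81 / (9 * 0.00082)
v = 1.00644e-06 m/s = 1006.4415 nm/s

1006.4415


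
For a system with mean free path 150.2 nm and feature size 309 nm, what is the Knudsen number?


Knudsen number Kn = lambda / L
Kn = 150.2 / 309
Kn = 0.4861

0.4861


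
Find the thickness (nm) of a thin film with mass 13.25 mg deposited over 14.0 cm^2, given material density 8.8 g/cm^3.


Convert: m = 13.25 mg = 1.3250e-05 kg, A = 14.0 cm^2 = 1.4000e-03 m^2, rho = 8.8 g/cm^3 = 8800 kg/m^3
t = m / (A * rho)
t = 1.3250e-05 / (1.4000e-03 * 8800)
t = 1.0755e-06 m = 1075.5 nm

1075.5


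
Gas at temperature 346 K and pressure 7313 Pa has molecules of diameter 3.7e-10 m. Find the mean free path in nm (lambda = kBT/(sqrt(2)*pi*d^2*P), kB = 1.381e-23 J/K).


Mean free path: lambda = kB*T / (sqrt(2) * pi * d^2 * P)
lambda = 1.381e-23 * 346 / (sqrt(2) * pi * (3.7e-10)^2 * 7313)
lambda = 1.07425e-06 m
lambda = 1074.25 nm

1074.25


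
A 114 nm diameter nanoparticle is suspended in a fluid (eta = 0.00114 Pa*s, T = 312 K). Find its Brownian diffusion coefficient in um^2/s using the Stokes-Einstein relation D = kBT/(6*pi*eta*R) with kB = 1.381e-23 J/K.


Radius R = 114/2 = 57 nm = 5.7e-08 m
D = kB*T / (6*pi*eta*R)
D = 1.381e-23 * 312 / (6 * pi * 0.00114 * 5.7e-08)
D = 3.51777e-12 m^2/s = 3.518 um^2/s

3.518


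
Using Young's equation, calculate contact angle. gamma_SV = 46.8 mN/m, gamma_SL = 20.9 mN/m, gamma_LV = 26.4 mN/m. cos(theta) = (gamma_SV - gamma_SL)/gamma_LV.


cos(theta) = (gamma_SV - gamma_SL) / gamma_LV
cos(theta) = (46.8 - 20.9) / 26.4
cos(theta) = 0.981061
theta = arccos(0.981061) = 11.17 degrees

11.17


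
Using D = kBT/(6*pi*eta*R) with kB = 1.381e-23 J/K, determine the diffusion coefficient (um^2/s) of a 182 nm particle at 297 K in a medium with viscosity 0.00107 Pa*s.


Radius R = 182/2 = 91 nm = 9.1e-08 m
D = kB*T / (6*pi*eta*R)
D = 1.381e-23 * 297 / (6 * pi * 0.00107 * 9.1e-08)
D = 2.23472e-12 m^2/s = 2.235 um^2/s

2.235


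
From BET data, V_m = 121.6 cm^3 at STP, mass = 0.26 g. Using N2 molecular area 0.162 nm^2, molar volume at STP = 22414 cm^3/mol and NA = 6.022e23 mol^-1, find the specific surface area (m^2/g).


Number of moles in monolayer = V_m / 22414 = 121.6 / 22414 = 0.00542518
Number of molecules = moles * NA = 0.00542518 * 6.022e23
SA = molecules * sigma / mass
SA = (121.6 / 22414) * 6.022e23 * 0.162e-18 / 0.26
SA = 2035.6 m^2/g

2035.6


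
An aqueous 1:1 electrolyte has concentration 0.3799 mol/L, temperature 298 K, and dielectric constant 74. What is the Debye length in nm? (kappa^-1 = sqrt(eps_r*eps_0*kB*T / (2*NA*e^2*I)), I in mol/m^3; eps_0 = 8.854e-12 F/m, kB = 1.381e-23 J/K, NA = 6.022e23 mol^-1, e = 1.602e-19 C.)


Ionic strength I = 0.3799 * 1^2 * 1000 = 379.9 mol/m^3
kappa^-1 = sqrt(74 * 8.854e-12 * 1.381e-23 * 298 / (2 * 6.022e23 * (1.602e-19)^2 * 379.9))
kappa^-1 = 0.479 nm

0.479


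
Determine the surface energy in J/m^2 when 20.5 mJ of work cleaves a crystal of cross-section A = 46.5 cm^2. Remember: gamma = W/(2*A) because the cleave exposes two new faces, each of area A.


Convert: A = 46.5 cm^2 = 0.00465 m^2, W = 20.5 mJ = 0.0205 J
Cleaving exposes two faces of area A, so total new surface = 2*A and gamma = W / (2*A)
gamma = 0.0205 / (2 * 0.00465)
gamma = 2.204 J/m^2

2.204


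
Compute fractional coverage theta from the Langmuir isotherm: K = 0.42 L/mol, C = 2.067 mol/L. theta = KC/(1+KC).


Langmuir isotherm: theta = K*C / (1 + K*C)
K*C = 0.42 * 2.067 = 0.86814
theta = 0.86814 / (1 + 0.86814) = 0.86814 / 1.86814
theta = 0.4647

0.4647


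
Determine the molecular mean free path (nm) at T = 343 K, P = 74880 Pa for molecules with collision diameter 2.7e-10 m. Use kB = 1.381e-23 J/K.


Mean free path: lambda = kB*T / (sqrt(2) * pi * d^2 * P)
lambda = 1.381e-23 * 343 / (sqrt(2) * pi * (2.7e-10)^2 * 74880)
lambda = 1.95312e-07 m
lambda = 195.31 nm

195.31


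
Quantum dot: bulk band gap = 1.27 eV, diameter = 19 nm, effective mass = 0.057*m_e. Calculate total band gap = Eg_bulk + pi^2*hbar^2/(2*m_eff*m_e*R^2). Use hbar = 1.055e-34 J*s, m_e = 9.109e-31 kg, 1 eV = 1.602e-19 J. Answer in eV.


Radius R = 19/2 nm = 9.5e-09 m
Confinement energy dE = pi^2 * hbar^2 / (2 * m_eff * m_e * R^2)
dE = pi^2 * (1.055e-34)^2 / (2 * 0.057 * 9.109e-31 * (9.5e-09)^2) J, divided by 1.602e-19 J/eV
dE = 0.0732 eV
Total band gap = E_g(bulk) + dE = 1.27 + 0.0732 = 1.3432 eV

1.3432


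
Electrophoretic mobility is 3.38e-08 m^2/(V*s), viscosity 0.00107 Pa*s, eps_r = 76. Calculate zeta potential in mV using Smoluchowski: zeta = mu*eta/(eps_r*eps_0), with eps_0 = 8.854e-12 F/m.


Smoluchowski equation: zeta = mu * eta / (eps_r * eps_0)
zeta = 3.38e-08 * 0.00107 / (76 * 8.854e-12)
zeta = 0.053746 V = 53.75 mV

53.75


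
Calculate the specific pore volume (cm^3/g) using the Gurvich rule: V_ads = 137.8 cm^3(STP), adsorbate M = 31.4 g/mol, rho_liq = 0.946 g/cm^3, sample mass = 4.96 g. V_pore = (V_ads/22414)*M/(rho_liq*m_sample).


Moles adsorbed n = V_ads / 22414 = 137.8 / 22414 = 6.147943e-03 mol
Liquid volume V_liq = n * M / rho_liq = 6.147943e-03 * 31.4 / 0.946 = 0.20406 cm^3
Specific pore volume V_pore = V_liq / m_sample = 0.20406 / 4.96
V_pore = 0.0411 cm^3/g

0.0411


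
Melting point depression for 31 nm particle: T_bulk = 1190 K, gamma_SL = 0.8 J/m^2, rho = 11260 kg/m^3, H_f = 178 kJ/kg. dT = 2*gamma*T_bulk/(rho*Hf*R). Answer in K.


Radius R = 31/2 = 15.5 nm = 1.55e-08 m
Convert H_f = 178 kJ/kg = 178000 J/kg
dT = 2 * gamma_SL * T_bulk / (rho * H_f * R)
dT = 2 * 0.8 * 1190 / (11260 * 178000 * 1.55e-08)
dT = 61.3 K

61.3


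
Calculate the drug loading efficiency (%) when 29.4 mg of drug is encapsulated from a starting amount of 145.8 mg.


Drug loading efficiency = (drug loaded / drug initial) * 100
DLE = 29.4 / 145.8 * 100
DLE = 0.2016 * 100
DLE = 20.16%

20.16


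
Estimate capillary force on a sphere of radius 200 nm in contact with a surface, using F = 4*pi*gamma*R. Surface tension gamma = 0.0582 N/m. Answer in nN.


Convert radius: R = 200 nm = 2e-07 m
F = 4 * pi * gamma * R
F = 4 * pi * 0.0582 * 2e-07
F = 1.46273e-07 N = 146.2726 nN

146.2726


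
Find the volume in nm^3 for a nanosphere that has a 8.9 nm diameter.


Radius r = 8.9/2 = 4.45 nm
Volume V = (4/3) * pi * r^3
V = (4/3) * pi * (4.45)^3
V = 369.12 nm^3

369.12


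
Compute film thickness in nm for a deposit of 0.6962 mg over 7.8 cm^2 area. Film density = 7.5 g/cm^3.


Convert: m = 0.6962 mg = 6.9620e-07 kg, A = 7.8 cm^2 = 7.8000e-04 m^2, rho = 7.5 g/cm^3 = 7500 kg/m^3
t = m / (A * rho)
t = 6.9620e-07 / (7.8000e-04 * 7500)
t = 1.1901e-07 m = 119.0 nm

119.0


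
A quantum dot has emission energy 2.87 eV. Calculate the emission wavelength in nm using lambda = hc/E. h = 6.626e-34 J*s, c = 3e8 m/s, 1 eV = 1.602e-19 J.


Convert energy: E = 2.87 eV = 2.87 * 1.602e-19 = 4.59774e-19 J
lambda = h*c / E = 6.626e-34 * 3e8 / 4.59774e-19
lambda = 4.32343e-07 m = 432.3 nm

432.3


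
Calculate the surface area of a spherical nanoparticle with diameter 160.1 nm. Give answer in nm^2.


Radius r = 160.1/2 = 80.05 nm
Surface area SA = 4 * pi * r^2
SA = 4 * pi * (80.05)^2
SA = 80525.33 nm^2

80525.33


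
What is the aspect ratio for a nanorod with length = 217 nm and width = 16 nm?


Aspect ratio AR = length / diameter
AR = 217 / 16
AR = 13.56

13.56


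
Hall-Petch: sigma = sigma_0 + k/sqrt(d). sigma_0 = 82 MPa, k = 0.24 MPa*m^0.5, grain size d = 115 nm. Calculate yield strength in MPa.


d = 115 nm = 1.15e-07 m
sqrt(d) = 0.0003391165
Hall-Petch contribution = k / sqrt(d) = 0.24 / 0.0003391165 = 707.7 MPa
sigma = sigma_0 + k/sqrt(d) = 82 + 707.7 = 789.7 MPa

789.7


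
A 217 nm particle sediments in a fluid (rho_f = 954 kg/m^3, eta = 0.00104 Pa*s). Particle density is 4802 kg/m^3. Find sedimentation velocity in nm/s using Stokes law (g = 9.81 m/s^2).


Radius R = 217/2 nm = 1.085e-07 m
Density difference = 4802 - 954 = 3848 kg/m^3
v = 2 * R^2 * (rho_p - rho_f) * g / (9 * eta)
v = 2 * (1.085e-07)^2 * 3848 * 9.81 / (9 * 0.00104)
v = 9.4955e-08 m/s = 94.955 nm/s

94.955


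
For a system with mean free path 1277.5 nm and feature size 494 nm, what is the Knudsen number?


Knudsen number Kn = lambda / L
Kn = 1277.5 / 494
Kn = 2.586

2.586


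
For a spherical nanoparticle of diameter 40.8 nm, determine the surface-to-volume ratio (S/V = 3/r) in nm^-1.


Radius r = 40.8/2 = 20.4 nm
S/V = 3 / r = 3 / 20.4
S/V = 0.1471 nm^-1

0.1471


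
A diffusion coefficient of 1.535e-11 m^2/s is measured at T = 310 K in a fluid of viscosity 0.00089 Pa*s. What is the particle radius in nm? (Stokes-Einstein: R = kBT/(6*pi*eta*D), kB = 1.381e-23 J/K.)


Stokes-Einstein: R = kB*T / (6*pi*eta*D)
R = 1.381e-23 * 310 / (6 * pi * 0.00089 * 1.535e-11)
R = 1.66248e-08 m = 16.62 nm

16.62


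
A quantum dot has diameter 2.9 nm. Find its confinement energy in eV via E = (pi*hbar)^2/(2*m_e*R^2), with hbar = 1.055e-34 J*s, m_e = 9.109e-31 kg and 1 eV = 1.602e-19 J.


Radius R = 2.9/2 = 1.45 nm = 1.45e-09 m
E = (pi * 1.055e-34)^2 / (2 * 9.109e-31 * (1.45e-09)^2)
E(J) = 2.86793e-20
E = E(J) / 1.602e-19 = 0.179 eV

0.179


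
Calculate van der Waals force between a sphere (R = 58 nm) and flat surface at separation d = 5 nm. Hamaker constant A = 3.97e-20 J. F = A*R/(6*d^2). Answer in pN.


Convert to SI: R = 58 nm = 5.8e-08 m, d = 5 nm = 5e-09 m
F = A * R / (6 * d^2)
F = 3.97e-20 * 5.8e-08 / (6 * (5e-09)^2)
F = 1.53507e-11 N = 15.351 pN

15.351


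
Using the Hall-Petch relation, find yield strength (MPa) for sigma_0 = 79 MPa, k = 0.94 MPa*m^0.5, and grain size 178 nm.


d = 178 nm = 1.78e-07 m
sqrt(d) = 0.0004219005
Hall-Petch contribution = k / sqrt(d) = 0.94 / 0.0004219005 = 2228.0 MPa
sigma = sigma_0 + k/sqrt(d) = 79 + 2228.0 = 2307.0 MPa

2307.0


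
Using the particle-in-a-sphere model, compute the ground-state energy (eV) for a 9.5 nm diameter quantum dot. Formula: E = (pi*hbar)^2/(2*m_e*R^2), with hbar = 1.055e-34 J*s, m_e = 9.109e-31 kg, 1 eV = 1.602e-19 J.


Radius R = 9.5/2 = 4.75 nm = 4.75e-09 m
E = (pi * 1.055e-34)^2 / (2 * 9.109e-31 * (4.75e-09)^2)
E(J) = 2.67249e-21
E = E(J) / 1.602e-19 = 0.0167 eV

0.0167


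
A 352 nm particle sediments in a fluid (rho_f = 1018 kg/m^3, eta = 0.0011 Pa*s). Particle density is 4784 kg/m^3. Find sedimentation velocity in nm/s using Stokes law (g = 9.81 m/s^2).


Radius R = 352/2 nm = 1.76e-07 m
Density difference = 4784 - 1018 = 3766 kg/m^3
v = 2 * R^2 * (rho_p - rho_f) * g / (9 * eta)
v = 2 * (1.76e-07)^2 * 3766 * 9.81 / (9 * 0.0011)
v = 2.3119e-07 m/s = 231.1902 nm/s

231.1902


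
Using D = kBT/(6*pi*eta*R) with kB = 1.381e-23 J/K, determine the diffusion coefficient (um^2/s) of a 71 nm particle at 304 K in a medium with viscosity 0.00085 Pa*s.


Radius R = 71/2 = 35.5 nm = 3.55e-08 m
D = kB*T / (6*pi*eta*R)
D = 1.381e-23 * 304 / (6 * pi * 0.00085 * 3.55e-08)
D = 7.38106e-12 m^2/s = 7.381 um^2/s

7.381


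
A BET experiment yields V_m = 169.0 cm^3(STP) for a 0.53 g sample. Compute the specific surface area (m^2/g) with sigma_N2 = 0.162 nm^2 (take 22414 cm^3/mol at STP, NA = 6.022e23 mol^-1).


Number of moles in monolayer = V_m / 22414 = 169.0 / 22414 = 0.00753993
Number of molecules = moles * NA = 0.00753993 * 6.022e23
SA = molecules * sigma / mass
SA = (169.0 / 22414) * 6.022e23 * 0.162e-18 / 0.53
SA = 1387.9 m^2/g

1387.9


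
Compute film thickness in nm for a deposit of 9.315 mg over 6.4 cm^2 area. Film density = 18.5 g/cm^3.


Convert: m = 9.315 mg = 9.3150e-06 kg, A = 6.4 cm^2 = 6.4000e-04 m^2, rho = 18.5 g/cm^3 = 18500 kg/m^3
t = m / (A * rho)
t = 9.3150e-06 / (6.4000e-04 * 18500)
t = 7.8674e-07 m = 786.7 nm

786.7


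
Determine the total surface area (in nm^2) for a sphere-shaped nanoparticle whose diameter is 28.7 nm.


Radius r = 28.7/2 = 14.35 nm
Surface area SA = 4 * pi * r^2
SA = 4 * pi * (14.35)^2
SA = 2587.7 nm^2

2587.7


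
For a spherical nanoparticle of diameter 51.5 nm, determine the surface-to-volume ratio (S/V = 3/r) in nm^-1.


Radius r = 51.5/2 = 25.75 nm
S/V = 3 / r = 3 / 25.75
S/V = 0.1165 nm^-1

0.1165


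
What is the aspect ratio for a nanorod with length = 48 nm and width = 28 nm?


Aspect ratio AR = length / diameter
AR = 48 / 28
AR = 1.71

1.71


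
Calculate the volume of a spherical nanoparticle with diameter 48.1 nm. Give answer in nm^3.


Radius r = 48.1/2 = 24.05 nm
Volume V = (4/3) * pi * r^3
V = (4/3) * pi * (24.05)^3
V = 58268.5 nm^3

58268.5


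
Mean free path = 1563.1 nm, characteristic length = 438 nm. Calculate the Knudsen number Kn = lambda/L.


Knudsen number Kn = lambda / L
Kn = 1563.1 / 438
Kn = 3.5687

3.5687


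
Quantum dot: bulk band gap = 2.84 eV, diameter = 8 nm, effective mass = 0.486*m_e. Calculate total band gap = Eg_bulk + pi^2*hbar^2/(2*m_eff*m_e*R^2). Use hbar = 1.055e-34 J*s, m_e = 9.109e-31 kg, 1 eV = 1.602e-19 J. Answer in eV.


Radius R = 8/2 nm = 4e-09 m
Confinement energy dE = pi^2 * hbar^2 / (2 * m_eff * m_e * R^2)
dE = pi^2 * (1.055e-34)^2 / (2 * 0.486 * 9.109e-31 * (4e-09)^2) J, divided by 1.602e-19 J/eV
dE = 0.0484 eV
Total band gap = E_g(bulk) + dE = 2.84 + 0.0484 = 2.8884 eV

2.8884


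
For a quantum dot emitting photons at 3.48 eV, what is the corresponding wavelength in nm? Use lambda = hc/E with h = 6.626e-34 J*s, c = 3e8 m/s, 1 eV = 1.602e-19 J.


Convert energy: E = 3.48 eV = 3.48 * 1.602e-19 = 5.57496e-19 J
lambda = h*c / E = 6.626e-34 * 3e8 / 5.57496e-19
lambda = 3.56559e-07 m = 356.6 nm

356.6


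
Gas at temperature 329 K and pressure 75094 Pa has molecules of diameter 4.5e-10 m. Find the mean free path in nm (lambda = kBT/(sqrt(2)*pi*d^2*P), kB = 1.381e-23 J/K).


Mean free path: lambda = kB*T / (sqrt(2) * pi * d^2 * P)
lambda = 1.381e-23 * 329 / (sqrt(2) * pi * (4.5e-10)^2 * 75094)
lambda = 6.72503e-08 m
lambda = 67.25 nm

67.25


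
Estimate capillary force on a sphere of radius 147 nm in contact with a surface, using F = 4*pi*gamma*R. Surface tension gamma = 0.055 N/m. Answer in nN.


Convert radius: R = 147 nm = 1.47e-07 m
F = 4 * pi * gamma * R
F = 4 * pi * 0.055 * 1.47e-07
F = 1.01599e-07 N = 101.5991 nN

101.5991


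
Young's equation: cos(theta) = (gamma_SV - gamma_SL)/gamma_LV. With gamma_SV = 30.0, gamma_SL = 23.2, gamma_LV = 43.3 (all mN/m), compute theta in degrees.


cos(theta) = (gamma_SV - gamma_SL) / gamma_LV
cos(theta) = (30.0 - 23.2) / 43.3
cos(theta) = 0.157044
theta = arccos(0.157044) = 80.96 degrees

80.96


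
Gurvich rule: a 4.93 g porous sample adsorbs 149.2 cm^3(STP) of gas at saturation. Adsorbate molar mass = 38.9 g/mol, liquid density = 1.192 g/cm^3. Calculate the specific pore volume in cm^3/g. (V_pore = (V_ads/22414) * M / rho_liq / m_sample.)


Moles adsorbed n = V_ads / 22414 = 149.2 / 22414 = 6.656554e-03 mol
Liquid volume V_liq = n * M / rho_liq = 6.656554e-03 * 38.9 / 1.192 = 0.21723 cm^3
Specific pore volume V_pore = V_liq / m_sample = 0.21723 / 4.93
V_pore = 0.0441 cm^3/g

0.0441


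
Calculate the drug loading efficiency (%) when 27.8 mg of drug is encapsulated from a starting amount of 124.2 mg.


Drug loading efficiency = (drug loaded / drug initial) * 100
DLE = 27.8 / 124.2 * 100
DLE = 0.2238 * 100
DLE = 22.38%

22.38


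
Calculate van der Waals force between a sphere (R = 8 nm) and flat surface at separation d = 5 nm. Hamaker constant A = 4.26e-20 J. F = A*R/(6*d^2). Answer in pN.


Convert to SI: R = 8 nm = 8e-09 m, d = 5 nm = 5e-09 m
F = A * R / (6 * d^2)
F = 4.26e-20 * 8e-09 / (6 * (5e-09)^2)
F = 2.272e-12 N = 2.272 pN

2.272


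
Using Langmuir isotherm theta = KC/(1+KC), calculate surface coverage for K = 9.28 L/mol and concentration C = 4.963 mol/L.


Langmuir isotherm: theta = K*C / (1 + K*C)
K*C = 9.28 * 4.963 = 46.05664
theta = 46.05664 / (1 + 46.05664) = 46.05664 / 47.05664
theta = 0.9787

0.9787


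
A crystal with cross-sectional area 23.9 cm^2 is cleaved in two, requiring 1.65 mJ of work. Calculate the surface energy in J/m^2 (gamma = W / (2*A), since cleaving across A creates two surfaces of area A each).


Convert: A = 23.9 cm^2 = 0.00239 m^2, W = 1.65 mJ = 0.00165 J
Cleaving exposes two faces of area A, so total new surface = 2*A and gamma = W / (2*A)
gamma = 0.00165 / (2 * 0.00239)
gamma = 0.345 J/m^2

0.345


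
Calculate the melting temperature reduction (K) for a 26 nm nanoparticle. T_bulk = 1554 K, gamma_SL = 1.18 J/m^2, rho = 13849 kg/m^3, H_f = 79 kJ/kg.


Radius R = 26/2 = 13 nm = 1.3e-08 m
Convert H_f = 79 kJ/kg = 79000 J/kg
dT = 2 * gamma_SL * T_bulk / (rho * H_f * R)
dT = 2 * 1.18 * 1554 / (13849 * 79000 * 1.3e-08)
dT = 257.9 K

257.9


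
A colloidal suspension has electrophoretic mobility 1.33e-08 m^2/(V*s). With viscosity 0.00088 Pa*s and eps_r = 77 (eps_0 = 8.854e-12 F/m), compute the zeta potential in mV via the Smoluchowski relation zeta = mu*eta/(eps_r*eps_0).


Smoluchowski equation: zeta = mu * eta / (eps_r * eps_0)
zeta = 1.33e-08 * 0.00088 / (77 * 8.854e-12)
zeta = 0.017167 V = 17.17 mV

17.17


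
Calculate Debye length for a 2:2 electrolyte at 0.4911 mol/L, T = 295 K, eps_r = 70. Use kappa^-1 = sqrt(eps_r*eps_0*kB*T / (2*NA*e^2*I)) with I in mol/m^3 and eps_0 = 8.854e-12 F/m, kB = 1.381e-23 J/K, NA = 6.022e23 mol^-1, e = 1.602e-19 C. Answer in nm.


Ionic strength I = 0.4911 * 2^2 * 1000 = 1964.4 mol/m^3
kappa^-1 = sqrt(70 * 8.854e-12 * 1.381e-23 * 295 / (2 * 6.022e23 * (1.602e-19)^2 * 1964.4))
kappa^-1 = 0.204 nm

0.204
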